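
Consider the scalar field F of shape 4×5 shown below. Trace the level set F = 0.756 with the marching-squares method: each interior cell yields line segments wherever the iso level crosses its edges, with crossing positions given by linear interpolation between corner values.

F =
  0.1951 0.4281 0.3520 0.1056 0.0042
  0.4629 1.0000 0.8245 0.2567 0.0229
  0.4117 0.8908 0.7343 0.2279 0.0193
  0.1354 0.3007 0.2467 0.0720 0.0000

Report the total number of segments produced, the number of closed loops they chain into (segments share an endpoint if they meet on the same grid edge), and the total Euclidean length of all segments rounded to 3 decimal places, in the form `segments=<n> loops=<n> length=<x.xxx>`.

cell (0,0): code 0100 → (0.573,1.000)–(1.000,0.546)
cell (0,1): code 1100 → (0.855,2.000)–(0.573,1.000)
cell (0,2): code 1000 → (1.000,2.121)–(0.855,2.000)
cell (1,0): code 0110 → (1.000,0.546)–(2.000,0.719)
cell (1,1): code 1011 → (2.000,1.861)–(1.759,2.000)
cell (1,2): code 0001 → (1.759,2.000)–(1.000,2.121)
cell (2,0): code 0010 → (2.000,0.719)–(2.228,1.000)
cell (2,1): code 0001 → (2.228,1.000)–(2.000,1.861)
total: 8 segments, chained into 1 closed loop(s), length Σ = 5.165742

segments=8 loops=1 length=5.166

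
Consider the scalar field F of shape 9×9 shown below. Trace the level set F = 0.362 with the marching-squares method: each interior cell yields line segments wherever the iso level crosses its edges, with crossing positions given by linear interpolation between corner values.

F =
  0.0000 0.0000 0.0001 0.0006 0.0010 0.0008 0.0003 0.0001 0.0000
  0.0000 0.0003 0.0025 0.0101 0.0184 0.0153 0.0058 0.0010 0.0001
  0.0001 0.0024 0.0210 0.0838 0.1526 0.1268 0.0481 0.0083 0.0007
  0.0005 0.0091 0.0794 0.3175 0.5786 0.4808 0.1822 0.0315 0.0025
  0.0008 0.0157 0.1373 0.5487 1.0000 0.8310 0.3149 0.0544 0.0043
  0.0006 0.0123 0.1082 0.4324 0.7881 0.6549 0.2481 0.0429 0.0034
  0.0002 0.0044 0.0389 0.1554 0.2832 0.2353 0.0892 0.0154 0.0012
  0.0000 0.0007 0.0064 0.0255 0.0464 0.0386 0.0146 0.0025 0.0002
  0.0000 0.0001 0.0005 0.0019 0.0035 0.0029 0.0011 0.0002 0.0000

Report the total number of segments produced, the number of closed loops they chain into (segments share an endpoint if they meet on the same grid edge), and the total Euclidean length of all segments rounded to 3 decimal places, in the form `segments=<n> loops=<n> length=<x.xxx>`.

cell (2,3): code 0100 → (2.492,4.000)–(3.000,3.170)
cell (2,4): code 1100 → (2.664,5.000)–(2.492,4.000)
cell (2,5): code 1000 → (3.000,5.398)–(2.664,5.000)
cell (3,2): code 0100 → (3.192,3.000)–(4.000,2.546)
cell (3,3): code 1110 → (3.000,3.170)–(3.192,3.000)
cell (3,5): code 1001 → (4.000,5.909)–(3.000,5.398)
cell (4,2): code 0110 → (4.000,2.546)–(5.000,2.783)
cell (4,5): code 1001 → (5.000,5.720)–(4.000,5.909)
cell (5,2): code 0010 → (5.000,2.783)–(5.254,3.000)
cell (5,3): code 0011 → (5.254,3.000)–(5.844,4.000)
cell (5,4): code 0011 → (5.844,4.000)–(5.698,5.000)
cell (5,5): code 0001 → (5.698,5.000)–(5.000,5.720)
total: 12 segments, chained into 1 closed loop(s), length Σ = 10.368597

segments=12 loops=1 length=10.369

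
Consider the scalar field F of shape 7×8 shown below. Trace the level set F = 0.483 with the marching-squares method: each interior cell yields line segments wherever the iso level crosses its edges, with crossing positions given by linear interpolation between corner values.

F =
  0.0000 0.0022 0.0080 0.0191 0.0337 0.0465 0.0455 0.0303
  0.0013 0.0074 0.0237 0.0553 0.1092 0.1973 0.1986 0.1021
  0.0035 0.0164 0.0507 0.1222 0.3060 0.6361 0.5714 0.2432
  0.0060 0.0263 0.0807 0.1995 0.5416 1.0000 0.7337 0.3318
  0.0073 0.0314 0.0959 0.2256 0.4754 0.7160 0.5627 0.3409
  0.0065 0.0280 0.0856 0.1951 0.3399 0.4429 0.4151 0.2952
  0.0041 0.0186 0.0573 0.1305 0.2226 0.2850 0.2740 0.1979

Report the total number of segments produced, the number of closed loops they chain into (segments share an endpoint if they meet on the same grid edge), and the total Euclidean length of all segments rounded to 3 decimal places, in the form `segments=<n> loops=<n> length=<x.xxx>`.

cell (1,4): code 0100 → (1.651,5.000)–(2.000,4.536)
cell (1,5): code 1100 → (1.763,6.000)–(1.651,5.000)
cell (1,6): code 1000 → (2.000,6.269)–(1.763,6.000)
cell (2,3): code 0100 → (2.751,4.000)–(3.000,3.829)
cell (2,4): code 1110 → (2.000,4.536)–(2.751,4.000)
cell (2,6): code 1001 → (3.000,6.624)–(2.000,6.269)
cell (3,3): code 0010 → (3.000,3.829)–(3.885,4.000)
cell (3,4): code 0111 → (3.885,4.000)–(4.000,4.032)
cell (3,6): code 1001 → (4.000,6.359)–(3.000,6.624)
cell (4,4): code 0010 → (4.000,4.032)–(4.853,5.000)
cell (4,5): code 0011 → (4.853,5.000)–(4.540,6.000)
cell (4,6): code 0001 → (4.540,6.000)–(4.000,6.359)
total: 12 segments, chained into 1 closed loop(s), length Σ = 9.273620

segments=12 loops=1 length=9.274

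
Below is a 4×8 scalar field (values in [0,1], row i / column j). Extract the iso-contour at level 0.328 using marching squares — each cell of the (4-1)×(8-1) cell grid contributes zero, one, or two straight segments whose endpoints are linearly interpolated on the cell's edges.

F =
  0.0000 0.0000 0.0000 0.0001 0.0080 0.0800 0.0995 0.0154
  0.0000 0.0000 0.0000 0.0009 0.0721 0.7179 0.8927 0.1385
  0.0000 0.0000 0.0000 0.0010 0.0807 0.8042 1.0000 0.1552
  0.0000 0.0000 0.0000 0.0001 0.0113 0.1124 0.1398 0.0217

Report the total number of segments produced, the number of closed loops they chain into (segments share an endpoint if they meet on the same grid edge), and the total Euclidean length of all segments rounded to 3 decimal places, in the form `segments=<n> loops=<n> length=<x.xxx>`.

segments=8 loops=1 length=7.972

cell (0,4): code 0100 → (0.389,5.000)–(1.000,4.396)
cell (0,5): code 1100 → (0.288,6.000)–(0.389,5.000)
cell (0,6): code 1000 → (1.000,6.749)–(0.288,6.000)
cell (1,4): code 0110 → (1.000,4.396)–(2.000,4.342)
cell (1,6): code 1001 → (2.000,6.795)–(1.000,6.749)
cell (2,4): code 0010 → (2.000,4.342)–(2.688,5.000)
cell (2,5): code 0011 → (2.688,5.000)–(2.781,6.000)
cell (2,6): code 0001 → (2.781,6.000)–(2.000,6.795)
total: 8 segments, chained into 1 closed loop(s), length Σ = 7.971542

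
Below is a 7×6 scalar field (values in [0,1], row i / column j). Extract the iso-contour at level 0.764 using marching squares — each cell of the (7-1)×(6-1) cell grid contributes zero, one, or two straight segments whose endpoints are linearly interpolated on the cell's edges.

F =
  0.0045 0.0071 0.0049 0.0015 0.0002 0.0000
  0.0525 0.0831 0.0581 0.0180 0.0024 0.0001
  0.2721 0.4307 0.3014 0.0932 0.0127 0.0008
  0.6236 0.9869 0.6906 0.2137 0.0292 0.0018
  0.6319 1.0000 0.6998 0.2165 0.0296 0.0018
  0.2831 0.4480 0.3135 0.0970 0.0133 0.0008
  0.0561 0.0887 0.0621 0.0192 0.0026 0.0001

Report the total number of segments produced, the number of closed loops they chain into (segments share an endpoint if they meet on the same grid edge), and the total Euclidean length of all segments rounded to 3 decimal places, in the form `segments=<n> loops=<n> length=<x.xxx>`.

cell (2,0): code 0100 → (2.599,1.000)–(3.000,0.386)
cell (2,1): code 1000 → (3.000,1.752)–(2.599,1.000)
cell (3,0): code 0110 → (3.000,0.386)–(4.000,0.359)
cell (3,1): code 1001 → (4.000,1.786)–(3.000,1.752)
cell (4,0): code 0010 → (4.000,0.359)–(4.428,1.000)
cell (4,1): code 0001 → (4.428,1.000)–(4.000,1.786)
total: 6 segments, chained into 1 closed loop(s), length Σ = 5.251634

segments=6 loops=1 length=5.252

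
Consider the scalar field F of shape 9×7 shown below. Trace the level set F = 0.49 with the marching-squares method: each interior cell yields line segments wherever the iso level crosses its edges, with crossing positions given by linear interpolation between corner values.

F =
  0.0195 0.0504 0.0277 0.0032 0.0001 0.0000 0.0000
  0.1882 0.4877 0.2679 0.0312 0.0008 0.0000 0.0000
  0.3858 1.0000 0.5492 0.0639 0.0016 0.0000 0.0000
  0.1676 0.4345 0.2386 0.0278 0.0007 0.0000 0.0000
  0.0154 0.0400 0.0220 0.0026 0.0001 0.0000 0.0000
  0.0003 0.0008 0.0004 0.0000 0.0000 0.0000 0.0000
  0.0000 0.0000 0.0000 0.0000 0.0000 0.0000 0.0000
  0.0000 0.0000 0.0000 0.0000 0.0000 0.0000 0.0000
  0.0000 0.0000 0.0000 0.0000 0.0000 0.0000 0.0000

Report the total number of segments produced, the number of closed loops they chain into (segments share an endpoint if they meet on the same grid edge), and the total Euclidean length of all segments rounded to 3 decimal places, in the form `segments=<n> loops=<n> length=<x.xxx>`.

segments=6 loops=1 length=5.490

cell (1,0): code 0100 → (1.004,1.000)–(2.000,0.170)
cell (1,1): code 1100 → (1.790,2.000)–(1.004,1.000)
cell (1,2): code 1000 → (2.000,2.122)–(1.790,2.000)
cell (2,0): code 0010 → (2.000,0.170)–(2.902,1.000)
cell (2,1): code 0011 → (2.902,1.000)–(2.191,2.000)
cell (2,2): code 0001 → (2.191,2.000)–(2.000,2.122)
total: 6 segments, chained into 1 closed loop(s), length Σ = 5.490280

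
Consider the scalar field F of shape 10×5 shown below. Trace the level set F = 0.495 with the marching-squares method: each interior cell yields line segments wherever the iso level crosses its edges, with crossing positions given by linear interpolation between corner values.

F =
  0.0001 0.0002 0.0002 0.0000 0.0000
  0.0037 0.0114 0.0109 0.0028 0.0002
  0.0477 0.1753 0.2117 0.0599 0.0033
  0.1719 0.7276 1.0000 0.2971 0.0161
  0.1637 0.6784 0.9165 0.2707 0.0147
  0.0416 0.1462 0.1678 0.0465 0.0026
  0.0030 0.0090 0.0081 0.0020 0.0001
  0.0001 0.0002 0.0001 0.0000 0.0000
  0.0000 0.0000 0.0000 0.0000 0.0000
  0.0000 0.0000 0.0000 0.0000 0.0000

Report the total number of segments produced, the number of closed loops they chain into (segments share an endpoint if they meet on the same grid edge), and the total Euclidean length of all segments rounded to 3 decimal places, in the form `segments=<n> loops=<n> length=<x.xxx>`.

cell (2,0): code 0100 → (2.579,1.000)–(3.000,0.581)
cell (2,1): code 1100 → (2.359,2.000)–(2.579,1.000)
cell (2,2): code 1000 → (3.000,2.718)–(2.359,2.000)
cell (3,0): code 0110 → (3.000,0.581)–(4.000,0.644)
cell (3,2): code 1001 → (4.000,2.653)–(3.000,2.718)
cell (4,0): code 0010 → (4.000,0.644)–(4.345,1.000)
cell (4,1): code 0011 → (4.345,1.000)–(4.563,2.000)
cell (4,2): code 0001 → (4.563,2.000)–(4.000,2.653)
total: 8 segments, chained into 1 closed loop(s), length Σ = 6.965456

segments=8 loops=1 length=6.965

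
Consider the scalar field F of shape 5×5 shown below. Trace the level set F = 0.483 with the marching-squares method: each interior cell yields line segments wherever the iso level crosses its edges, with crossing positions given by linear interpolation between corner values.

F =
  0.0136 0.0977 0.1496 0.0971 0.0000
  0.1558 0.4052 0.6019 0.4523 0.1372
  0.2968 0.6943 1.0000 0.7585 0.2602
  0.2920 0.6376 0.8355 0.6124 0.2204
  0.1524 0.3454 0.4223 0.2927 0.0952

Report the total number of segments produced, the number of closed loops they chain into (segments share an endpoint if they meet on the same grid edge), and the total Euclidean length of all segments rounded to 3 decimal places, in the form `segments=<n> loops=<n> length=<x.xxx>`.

cell (0,1): code 0100 → (0.737,2.000)–(1.000,1.396)
cell (0,2): code 1000 → (1.000,2.795)–(0.737,2.000)
cell (1,0): code 0100 → (1.269,1.000)–(2.000,0.468)
cell (1,1): code 1110 → (1.000,1.396)–(1.269,1.000)
cell (1,2): code 1101 → (1.100,3.000)–(1.000,2.795)
cell (1,3): code 1000 → (2.000,3.553)–(1.100,3.000)
cell (2,0): code 0110 → (2.000,0.468)–(3.000,0.553)
cell (2,3): code 1001 → (3.000,3.330)–(2.000,3.553)
cell (3,0): code 0010 → (3.000,0.553)–(3.529,1.000)
cell (3,1): code 0011 → (3.529,1.000)–(3.853,2.000)
cell (3,2): code 0011 → (3.853,2.000)–(3.405,3.000)
cell (3,3): code 0001 → (3.405,3.000)–(3.000,3.330)
total: 12 segments, chained into 1 closed loop(s), length Σ = 9.553165

segments=12 loops=1 length=9.553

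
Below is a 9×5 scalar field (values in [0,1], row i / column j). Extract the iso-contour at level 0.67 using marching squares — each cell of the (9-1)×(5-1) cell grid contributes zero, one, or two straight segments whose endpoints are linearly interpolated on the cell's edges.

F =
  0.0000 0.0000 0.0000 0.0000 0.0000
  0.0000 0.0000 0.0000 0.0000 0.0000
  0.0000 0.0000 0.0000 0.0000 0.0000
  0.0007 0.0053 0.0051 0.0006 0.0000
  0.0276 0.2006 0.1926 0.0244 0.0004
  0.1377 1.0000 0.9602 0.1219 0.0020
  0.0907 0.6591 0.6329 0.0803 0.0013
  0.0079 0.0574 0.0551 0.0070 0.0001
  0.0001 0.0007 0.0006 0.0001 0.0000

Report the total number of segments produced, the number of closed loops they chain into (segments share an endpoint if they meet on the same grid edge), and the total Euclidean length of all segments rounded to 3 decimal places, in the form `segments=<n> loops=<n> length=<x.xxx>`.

segments=6 loops=1 length=5.072

cell (4,0): code 0100 → (4.587,1.000)–(5.000,0.617)
cell (4,1): code 1100 → (4.622,2.000)–(4.587,1.000)
cell (4,2): code 1000 → (5.000,2.346)–(4.622,2.000)
cell (5,0): code 0010 → (5.000,0.617)–(5.968,1.000)
cell (5,1): code 0011 → (5.968,1.000)–(5.887,2.000)
cell (5,2): code 0001 → (5.887,2.000)–(5.000,2.346)
total: 6 segments, chained into 1 closed loop(s), length Σ = 5.072190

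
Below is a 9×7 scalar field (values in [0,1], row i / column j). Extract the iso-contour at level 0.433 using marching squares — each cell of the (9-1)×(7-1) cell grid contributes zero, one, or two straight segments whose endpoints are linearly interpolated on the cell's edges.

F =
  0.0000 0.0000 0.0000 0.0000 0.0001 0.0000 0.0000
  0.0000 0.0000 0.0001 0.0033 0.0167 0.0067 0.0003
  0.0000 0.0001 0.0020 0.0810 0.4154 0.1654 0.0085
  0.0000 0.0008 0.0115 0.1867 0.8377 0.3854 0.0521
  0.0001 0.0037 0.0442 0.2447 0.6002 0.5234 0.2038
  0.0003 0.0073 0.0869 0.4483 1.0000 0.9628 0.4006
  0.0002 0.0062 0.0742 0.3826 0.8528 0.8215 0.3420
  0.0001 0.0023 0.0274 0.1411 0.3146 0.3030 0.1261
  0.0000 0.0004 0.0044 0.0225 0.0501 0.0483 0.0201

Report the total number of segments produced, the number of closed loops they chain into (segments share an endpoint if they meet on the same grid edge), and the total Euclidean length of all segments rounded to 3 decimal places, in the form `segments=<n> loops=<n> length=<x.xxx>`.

cell (2,3): code 0100 → (2.042,4.000)–(3.000,3.378)
cell (2,4): code 1000 → (3.000,4.895)–(2.042,4.000)
cell (3,3): code 0110 → (3.000,3.378)–(4.000,3.530)
cell (3,4): code 1101 → (3.345,5.000)–(3.000,4.895)
cell (3,5): code 1000 → (4.000,5.283)–(3.345,5.000)
cell (4,2): code 0100 → (4.925,3.000)–(5.000,2.958)
cell (4,3): code 1110 → (4.000,3.530)–(4.925,3.000)
cell (4,5): code 1001 → (5.000,5.942)–(4.000,5.283)
cell (5,2): code 0010 → (5.000,2.958)–(5.233,3.000)
cell (5,3): code 0111 → (5.233,3.000)–(6.000,3.107)
cell (5,5): code 1001 → (6.000,5.810)–(5.000,5.942)
cell (6,3): code 0010 → (6.000,3.107)–(6.780,4.000)
cell (6,4): code 0011 → (6.780,4.000)–(6.749,5.000)
cell (6,5): code 0001 → (6.749,5.000)–(6.000,5.810)
total: 14 segments, chained into 1 closed loop(s), length Σ = 12.198435

segments=14 loops=1 length=12.198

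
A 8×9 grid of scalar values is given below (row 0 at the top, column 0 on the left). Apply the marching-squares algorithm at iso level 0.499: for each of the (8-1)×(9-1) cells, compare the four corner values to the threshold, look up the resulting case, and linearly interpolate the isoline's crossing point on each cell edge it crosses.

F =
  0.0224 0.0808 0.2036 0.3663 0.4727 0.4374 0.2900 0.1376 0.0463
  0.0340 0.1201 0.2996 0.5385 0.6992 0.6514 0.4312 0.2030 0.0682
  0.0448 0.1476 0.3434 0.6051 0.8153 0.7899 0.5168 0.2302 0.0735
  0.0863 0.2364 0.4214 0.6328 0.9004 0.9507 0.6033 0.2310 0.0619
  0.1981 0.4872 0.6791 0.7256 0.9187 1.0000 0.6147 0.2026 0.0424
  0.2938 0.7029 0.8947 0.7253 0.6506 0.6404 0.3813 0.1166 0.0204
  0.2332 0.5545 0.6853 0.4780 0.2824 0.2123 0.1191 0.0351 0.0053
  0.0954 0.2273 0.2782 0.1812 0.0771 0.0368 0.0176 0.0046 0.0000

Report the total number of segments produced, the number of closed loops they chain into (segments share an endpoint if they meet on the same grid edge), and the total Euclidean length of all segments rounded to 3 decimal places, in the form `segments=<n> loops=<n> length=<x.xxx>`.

cell (0,2): code 0100 → (0.771,3.000)–(1.000,2.835)
cell (0,3): code 1100 → (0.116,4.000)–(0.771,3.000)
cell (0,4): code 1100 → (0.288,5.000)–(0.116,4.000)
cell (0,5): code 1000 → (1.000,5.692)–(0.288,5.000)
cell (1,2): code 0110 → (1.000,2.835)–(2.000,2.595)
cell (1,5): code 1101 → (1.792,6.000)–(1.000,5.692)
cell (1,6): code 1000 → (2.000,6.062)–(1.792,6.000)
cell (2,2): code 0110 → (2.000,2.595)–(3.000,2.367)
cell (2,6): code 1001 → (3.000,6.280)–(2.000,6.062)
cell (3,1): code 0100 → (3.301,2.000)–(4.000,1.061)
cell (3,2): code 1110 → (3.000,2.367)–(3.301,2.000)
cell (3,6): code 1001 → (4.000,6.281)–(3.000,6.280)
cell (4,0): code 0100 → (4.055,1.000)–(5.000,0.502)
cell (4,1): code 1110 → (4.000,1.061)–(4.055,1.000)
cell (4,5): code 1011 → (5.000,5.546)–(4.496,6.000)
cell (4,6): code 0001 → (4.496,6.000)–(4.000,6.281)
cell (5,0): code 0110 → (5.000,0.502)–(6.000,0.827)
cell (5,2): code 1011 → (6.000,2.899)–(5.915,3.000)
cell (5,3): code 0011 → (5.915,3.000)–(5.412,4.000)
cell (5,4): code 0011 → (5.412,4.000)–(5.330,5.000)
cell (5,5): code 0001 → (5.330,5.000)–(5.000,5.546)
cell (6,0): code 0010 → (6.000,0.827)–(6.170,1.000)
cell (6,1): code 0011 → (6.170,1.000)–(6.458,2.000)
cell (6,2): code 0001 → (6.458,2.000)–(6.000,2.899)
total: 24 segments, chained into 1 closed loop(s), length Σ = 18.910050

segments=24 loops=1 length=18.910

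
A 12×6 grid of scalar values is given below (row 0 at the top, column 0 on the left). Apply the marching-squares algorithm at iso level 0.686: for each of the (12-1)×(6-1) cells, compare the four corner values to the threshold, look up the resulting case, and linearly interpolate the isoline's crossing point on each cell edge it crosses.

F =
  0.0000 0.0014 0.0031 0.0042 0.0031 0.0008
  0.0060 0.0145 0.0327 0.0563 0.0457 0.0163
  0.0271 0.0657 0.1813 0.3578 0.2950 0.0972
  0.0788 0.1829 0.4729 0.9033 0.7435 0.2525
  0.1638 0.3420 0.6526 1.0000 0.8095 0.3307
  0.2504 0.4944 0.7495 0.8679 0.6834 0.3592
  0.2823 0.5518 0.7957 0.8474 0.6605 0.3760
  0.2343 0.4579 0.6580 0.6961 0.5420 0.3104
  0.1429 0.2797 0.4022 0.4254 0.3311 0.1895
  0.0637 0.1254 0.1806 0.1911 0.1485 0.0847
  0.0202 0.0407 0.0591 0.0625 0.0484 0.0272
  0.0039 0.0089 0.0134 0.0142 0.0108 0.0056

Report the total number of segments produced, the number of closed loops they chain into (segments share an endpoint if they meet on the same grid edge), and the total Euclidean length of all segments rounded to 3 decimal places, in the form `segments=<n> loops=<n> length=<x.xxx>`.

cell (2,2): code 0100 → (2.602,3.000)–(3.000,2.495)
cell (2,3): code 1100 → (2.872,4.000)–(2.602,3.000)
cell (2,4): code 1000 → (3.000,4.117)–(2.872,4.000)
cell (3,2): code 0110 → (3.000,2.495)–(4.000,2.096)
cell (3,4): code 1001 → (4.000,4.258)–(3.000,4.117)
cell (4,1): code 0100 → (4.345,2.000)–(5.000,1.751)
cell (4,2): code 1110 → (4.000,2.096)–(4.345,2.000)
cell (4,3): code 1011 → (5.000,3.986)–(4.979,4.000)
cell (4,4): code 0001 → (4.979,4.000)–(4.000,4.258)
cell (5,1): code 0110 → (5.000,1.751)–(6.000,1.550)
cell (5,3): code 1001 → (6.000,3.864)–(5.000,3.986)
cell (6,1): code 0010 → (6.000,1.550)–(6.797,2.000)
cell (6,2): code 0111 → (6.797,2.000)–(7.000,2.735)
cell (6,3): code 1001 → (7.000,3.066)–(6.000,3.864)
cell (7,2): code 0010 → (7.000,2.735)–(7.037,3.000)
cell (7,3): code 0001 → (7.037,3.000)–(7.000,3.066)
total: 16 segments, chained into 1 closed loop(s), length Σ = 11.363026

segments=16 loops=1 length=11.363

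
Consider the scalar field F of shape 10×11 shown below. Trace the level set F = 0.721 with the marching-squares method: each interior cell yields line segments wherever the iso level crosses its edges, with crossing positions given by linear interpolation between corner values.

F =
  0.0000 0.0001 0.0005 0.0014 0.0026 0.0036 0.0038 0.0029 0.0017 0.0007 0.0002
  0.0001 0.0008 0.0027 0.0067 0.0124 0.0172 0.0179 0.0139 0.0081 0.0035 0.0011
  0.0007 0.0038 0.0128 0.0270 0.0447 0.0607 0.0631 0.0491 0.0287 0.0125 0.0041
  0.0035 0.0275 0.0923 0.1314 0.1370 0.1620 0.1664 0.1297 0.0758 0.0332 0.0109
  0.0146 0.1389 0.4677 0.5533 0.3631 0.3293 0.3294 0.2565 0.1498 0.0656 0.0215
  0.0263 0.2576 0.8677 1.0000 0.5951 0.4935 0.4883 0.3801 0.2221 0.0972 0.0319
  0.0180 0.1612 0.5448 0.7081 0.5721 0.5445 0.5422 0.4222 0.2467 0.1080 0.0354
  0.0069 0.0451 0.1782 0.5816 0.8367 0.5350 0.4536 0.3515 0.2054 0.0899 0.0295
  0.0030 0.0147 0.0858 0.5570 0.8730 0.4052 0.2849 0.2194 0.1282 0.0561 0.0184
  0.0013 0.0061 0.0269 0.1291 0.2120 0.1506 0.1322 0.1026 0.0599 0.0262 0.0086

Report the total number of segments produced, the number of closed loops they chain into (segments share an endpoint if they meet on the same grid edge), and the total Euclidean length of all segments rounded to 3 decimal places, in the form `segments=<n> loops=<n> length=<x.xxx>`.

cell (4,1): code 0100 → (4.633,2.000)–(5.000,1.760)
cell (4,2): code 1100 → (4.375,3.000)–(4.633,2.000)
cell (4,3): code 1000 → (5.000,3.689)–(4.375,3.000)
cell (5,1): code 0010 → (5.000,1.760)–(5.454,2.000)
cell (5,2): code 0011 → (5.454,2.000)–(5.956,3.000)
cell (5,3): code 0001 → (5.956,3.000)–(5.000,3.689)
cell (6,3): code 0100 → (6.563,4.000)–(7.000,3.546)
cell (6,4): code 1000 → (7.000,4.383)–(6.563,4.000)
cell (7,3): code 0110 → (7.000,3.546)–(8.000,3.519)
cell (7,4): code 1001 → (8.000,4.325)–(7.000,4.383)
cell (8,3): code 0010 → (8.000,3.519)–(8.230,4.000)
cell (8,4): code 0001 → (8.230,4.000)–(8.000,4.325)
total: 12 segments, chained into 2 closed loop(s), length Σ = 9.357189

segments=12 loops=2 length=9.357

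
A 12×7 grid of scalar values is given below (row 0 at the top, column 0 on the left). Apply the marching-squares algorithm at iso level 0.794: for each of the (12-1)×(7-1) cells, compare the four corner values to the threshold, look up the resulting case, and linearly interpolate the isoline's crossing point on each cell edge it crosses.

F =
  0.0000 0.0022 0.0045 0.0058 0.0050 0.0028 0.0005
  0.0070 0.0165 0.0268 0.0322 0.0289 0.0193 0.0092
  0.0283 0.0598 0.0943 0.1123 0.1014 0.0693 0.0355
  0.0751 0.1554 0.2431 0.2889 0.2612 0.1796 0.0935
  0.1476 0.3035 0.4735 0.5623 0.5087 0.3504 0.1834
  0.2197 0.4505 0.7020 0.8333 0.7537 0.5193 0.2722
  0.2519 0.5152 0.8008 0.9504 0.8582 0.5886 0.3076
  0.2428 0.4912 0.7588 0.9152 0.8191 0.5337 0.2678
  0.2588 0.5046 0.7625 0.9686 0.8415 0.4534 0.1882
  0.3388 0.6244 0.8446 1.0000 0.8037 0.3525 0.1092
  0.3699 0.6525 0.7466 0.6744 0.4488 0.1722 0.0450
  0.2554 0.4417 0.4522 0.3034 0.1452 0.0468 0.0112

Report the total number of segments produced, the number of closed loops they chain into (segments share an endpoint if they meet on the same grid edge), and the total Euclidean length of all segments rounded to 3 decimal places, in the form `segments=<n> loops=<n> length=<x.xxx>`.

cell (4,2): code 0100 → (4.855,3.000)–(5.000,2.701)
cell (4,3): code 1000 → (5.000,3.494)–(4.855,3.000)
cell (5,1): code 0100 → (5.931,2.000)–(6.000,1.976)
cell (5,2): code 1110 → (5.000,2.701)–(5.931,2.000)
cell (5,3): code 1101 → (5.386,4.000)–(5.000,3.494)
cell (5,4): code 1000 → (6.000,4.238)–(5.386,4.000)
cell (6,1): code 0010 → (6.000,1.976)–(6.162,2.000)
cell (6,2): code 0111 → (6.162,2.000)–(7.000,2.225)
cell (6,4): code 1001 → (7.000,4.088)–(6.000,4.238)
cell (7,2): code 0110 → (7.000,2.225)–(8.000,2.153)
cell (7,4): code 1001 → (8.000,4.122)–(7.000,4.088)
cell (8,1): code 0100 → (8.384,2.000)–(9.000,1.770)
cell (8,2): code 1110 → (8.000,2.153)–(8.384,2.000)
cell (8,4): code 1001 → (9.000,4.021)–(8.000,4.122)
cell (9,1): code 0010 → (9.000,1.770)–(9.516,2.000)
cell (9,2): code 0011 → (9.516,2.000)–(9.633,3.000)
cell (9,3): code 0011 → (9.633,3.000)–(9.027,4.000)
cell (9,4): code 0001 → (9.027,4.000)–(9.000,4.021)
total: 18 segments, chained into 1 closed loop(s), length Σ = 12.277984

segments=18 loops=1 length=12.278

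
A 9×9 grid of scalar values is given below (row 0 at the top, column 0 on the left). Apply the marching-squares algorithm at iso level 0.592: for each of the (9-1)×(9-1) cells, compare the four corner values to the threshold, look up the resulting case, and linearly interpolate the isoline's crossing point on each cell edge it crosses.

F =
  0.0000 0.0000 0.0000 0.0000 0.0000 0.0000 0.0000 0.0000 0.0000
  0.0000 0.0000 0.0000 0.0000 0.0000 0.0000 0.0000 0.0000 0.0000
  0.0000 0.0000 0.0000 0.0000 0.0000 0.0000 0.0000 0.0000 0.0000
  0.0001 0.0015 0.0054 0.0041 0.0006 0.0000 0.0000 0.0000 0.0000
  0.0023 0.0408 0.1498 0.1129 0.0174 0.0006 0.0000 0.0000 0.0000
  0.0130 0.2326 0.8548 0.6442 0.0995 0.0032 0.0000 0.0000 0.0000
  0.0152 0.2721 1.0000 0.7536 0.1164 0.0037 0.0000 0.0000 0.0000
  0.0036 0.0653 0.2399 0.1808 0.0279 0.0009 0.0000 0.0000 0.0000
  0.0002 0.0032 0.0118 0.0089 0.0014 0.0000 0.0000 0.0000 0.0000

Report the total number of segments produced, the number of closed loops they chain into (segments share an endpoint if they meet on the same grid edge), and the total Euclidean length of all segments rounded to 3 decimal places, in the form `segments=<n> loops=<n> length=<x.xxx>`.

cell (4,1): code 0100 → (4.627,2.000)–(5.000,1.578)
cell (4,2): code 1100 → (4.902,3.000)–(4.627,2.000)
cell (4,3): code 1000 → (5.000,3.096)–(4.902,3.000)
cell (5,1): code 0110 → (5.000,1.578)–(6.000,1.439)
cell (5,3): code 1001 → (6.000,3.254)–(5.000,3.096)
cell (6,1): code 0010 → (6.000,1.439)–(6.537,2.000)
cell (6,2): code 0011 → (6.537,2.000)–(6.282,3.000)
cell (6,3): code 0001 → (6.282,3.000)–(6.000,3.254)
total: 8 segments, chained into 1 closed loop(s), length Σ = 5.946802

segments=8 loops=1 length=5.947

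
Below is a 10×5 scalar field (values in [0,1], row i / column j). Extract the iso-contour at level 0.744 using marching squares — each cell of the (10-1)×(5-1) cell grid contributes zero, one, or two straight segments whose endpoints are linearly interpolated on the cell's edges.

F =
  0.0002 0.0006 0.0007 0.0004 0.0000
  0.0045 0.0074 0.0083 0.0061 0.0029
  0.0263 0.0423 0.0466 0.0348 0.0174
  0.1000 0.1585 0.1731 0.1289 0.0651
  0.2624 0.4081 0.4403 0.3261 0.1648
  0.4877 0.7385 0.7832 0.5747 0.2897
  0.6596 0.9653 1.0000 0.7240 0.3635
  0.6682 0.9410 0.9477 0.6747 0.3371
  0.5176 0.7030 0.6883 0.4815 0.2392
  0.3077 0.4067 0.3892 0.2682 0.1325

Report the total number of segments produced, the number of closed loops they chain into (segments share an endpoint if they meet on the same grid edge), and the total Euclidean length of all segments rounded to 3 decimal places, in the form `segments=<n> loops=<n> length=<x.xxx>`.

segments=10 loops=1 length=8.887

cell (4,1): code 0100 → (4.886,2.000)–(5.000,1.123)
cell (4,2): code 1000 → (5.000,2.188)–(4.886,2.000)
cell (5,0): code 0100 → (5.024,1.000)–(6.000,0.276)
cell (5,1): code 1110 → (5.000,1.123)–(5.024,1.000)
cell (5,2): code 1001 → (6.000,2.928)–(5.000,2.188)
cell (6,0): code 0110 → (6.000,0.276)–(7.000,0.278)
cell (6,2): code 1001 → (7.000,2.746)–(6.000,2.928)
cell (7,0): code 0010 → (7.000,0.278)–(7.828,1.000)
cell (7,1): code 0011 → (7.828,1.000)–(7.785,2.000)
cell (7,2): code 0001 → (7.785,2.000)–(7.000,2.746)
total: 10 segments, chained into 1 closed loop(s), length Σ = 8.887452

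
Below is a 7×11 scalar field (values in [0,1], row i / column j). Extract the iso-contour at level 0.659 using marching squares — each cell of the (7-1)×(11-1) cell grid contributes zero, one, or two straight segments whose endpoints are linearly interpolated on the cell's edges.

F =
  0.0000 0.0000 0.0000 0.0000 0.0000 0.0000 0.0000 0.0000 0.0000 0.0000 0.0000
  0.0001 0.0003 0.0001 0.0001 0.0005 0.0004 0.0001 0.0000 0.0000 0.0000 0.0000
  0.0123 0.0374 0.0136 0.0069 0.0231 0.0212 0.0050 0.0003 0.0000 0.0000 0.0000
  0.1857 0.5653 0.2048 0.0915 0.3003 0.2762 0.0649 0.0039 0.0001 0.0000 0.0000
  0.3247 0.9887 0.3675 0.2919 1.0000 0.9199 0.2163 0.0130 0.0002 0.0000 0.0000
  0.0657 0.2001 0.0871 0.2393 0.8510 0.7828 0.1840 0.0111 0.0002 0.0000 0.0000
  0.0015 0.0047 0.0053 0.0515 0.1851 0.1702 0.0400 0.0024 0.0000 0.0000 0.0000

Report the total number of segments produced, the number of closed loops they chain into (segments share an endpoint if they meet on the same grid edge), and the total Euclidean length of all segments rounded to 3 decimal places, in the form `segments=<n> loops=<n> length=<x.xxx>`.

cell (3,0): code 0100 → (3.221,1.000)–(4.000,0.503)
cell (3,1): code 1000 → (4.000,1.531)–(3.221,1.000)
cell (3,3): code 0100 → (3.513,4.000)–(4.000,3.518)
cell (3,4): code 1100 → (3.595,5.000)–(3.513,4.000)
cell (3,5): code 1000 → (4.000,5.371)–(3.595,5.000)
cell (4,0): code 0010 → (4.000,0.503)–(4.418,1.000)
cell (4,1): code 0001 → (4.418,1.000)–(4.000,1.531)
cell (4,3): code 0110 → (4.000,3.518)–(5.000,3.686)
cell (4,5): code 1001 → (5.000,5.207)–(4.000,5.371)
cell (5,3): code 0010 → (5.000,3.686)–(5.288,4.000)
cell (5,4): code 0011 → (5.288,4.000)–(5.202,5.000)
cell (5,5): code 0001 → (5.202,5.000)–(5.000,5.207)
total: 12 segments, chained into 2 closed loop(s), length Σ = 9.174858

segments=12 loops=2 length=9.175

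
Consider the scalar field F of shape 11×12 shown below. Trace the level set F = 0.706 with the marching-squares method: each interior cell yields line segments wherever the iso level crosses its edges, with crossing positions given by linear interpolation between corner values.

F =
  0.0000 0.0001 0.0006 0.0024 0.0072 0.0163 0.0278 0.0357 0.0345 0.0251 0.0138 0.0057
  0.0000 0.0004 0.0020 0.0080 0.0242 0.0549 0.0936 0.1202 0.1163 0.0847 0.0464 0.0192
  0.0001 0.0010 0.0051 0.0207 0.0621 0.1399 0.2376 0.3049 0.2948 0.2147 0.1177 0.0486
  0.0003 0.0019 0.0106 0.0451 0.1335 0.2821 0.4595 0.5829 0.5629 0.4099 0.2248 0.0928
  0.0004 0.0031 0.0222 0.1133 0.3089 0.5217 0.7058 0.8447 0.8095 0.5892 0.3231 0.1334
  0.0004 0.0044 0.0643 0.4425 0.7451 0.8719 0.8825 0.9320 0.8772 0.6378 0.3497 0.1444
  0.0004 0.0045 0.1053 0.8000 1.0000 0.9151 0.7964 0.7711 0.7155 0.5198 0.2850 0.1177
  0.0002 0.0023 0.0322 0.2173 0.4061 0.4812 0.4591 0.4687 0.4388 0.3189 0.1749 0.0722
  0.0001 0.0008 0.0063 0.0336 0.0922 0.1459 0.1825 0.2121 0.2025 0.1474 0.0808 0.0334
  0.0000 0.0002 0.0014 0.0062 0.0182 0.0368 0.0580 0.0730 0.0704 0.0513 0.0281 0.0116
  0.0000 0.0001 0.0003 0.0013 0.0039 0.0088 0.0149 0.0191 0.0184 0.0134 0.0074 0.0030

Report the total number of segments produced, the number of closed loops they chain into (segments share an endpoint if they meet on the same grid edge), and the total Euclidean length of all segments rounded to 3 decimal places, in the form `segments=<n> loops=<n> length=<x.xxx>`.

cell (3,6): code 0100 → (3.470,7.000)–(4.000,6.001)
cell (3,7): code 1100 → (3.580,8.000)–(3.470,7.000)
cell (3,8): code 1000 → (4.000,8.470)–(3.580,8.000)
cell (4,3): code 0100 → (4.910,4.000)–(5.000,3.871)
cell (4,4): code 1100 → (4.526,5.000)–(4.910,4.000)
cell (4,5): code 1100 → (4.001,6.000)–(4.526,5.000)
cell (4,6): code 1110 → (4.000,6.001)–(4.001,6.000)
cell (4,8): code 1001 → (5.000,8.715)–(4.000,8.470)
cell (5,2): code 0100 → (5.737,3.000)–(6.000,2.865)
cell (5,3): code 1110 → (5.000,3.871)–(5.737,3.000)
cell (5,8): code 1001 → (6.000,8.049)–(5.000,8.715)
cell (6,2): code 0010 → (6.000,2.865)–(6.161,3.000)
cell (6,3): code 0011 → (6.161,3.000)–(6.495,4.000)
cell (6,4): code 0011 → (6.495,4.000)–(6.482,5.000)
cell (6,5): code 0011 → (6.482,5.000)–(6.268,6.000)
cell (6,6): code 0011 → (6.268,6.000)–(6.215,7.000)
cell (6,7): code 0011 → (6.215,7.000)–(6.034,8.000)
cell (6,8): code 0001 → (6.034,8.000)–(6.000,8.049)
total: 18 segments, chained into 1 closed loop(s), length Σ = 14.158809

segments=18 loops=1 length=14.159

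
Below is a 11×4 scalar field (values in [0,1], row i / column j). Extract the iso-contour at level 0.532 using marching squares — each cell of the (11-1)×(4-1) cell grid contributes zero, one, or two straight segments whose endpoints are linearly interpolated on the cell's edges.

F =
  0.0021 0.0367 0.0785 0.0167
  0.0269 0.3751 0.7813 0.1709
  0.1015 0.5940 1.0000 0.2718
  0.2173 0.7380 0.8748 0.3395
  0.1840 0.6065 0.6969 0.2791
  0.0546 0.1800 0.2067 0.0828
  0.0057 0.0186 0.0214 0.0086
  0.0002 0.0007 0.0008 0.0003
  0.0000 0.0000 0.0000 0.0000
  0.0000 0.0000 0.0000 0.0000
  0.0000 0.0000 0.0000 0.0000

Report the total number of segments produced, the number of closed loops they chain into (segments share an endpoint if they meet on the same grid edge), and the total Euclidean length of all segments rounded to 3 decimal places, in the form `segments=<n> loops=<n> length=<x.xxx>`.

cell (0,1): code 0100 → (0.645,2.000)–(1.000,1.386)
cell (0,2): code 1000 → (1.000,2.408)–(0.645,2.000)
cell (1,0): code 0100 → (1.717,1.000)–(2.000,0.874)
cell (1,1): code 1110 → (1.000,1.386)–(1.717,1.000)
cell (1,2): code 1001 → (2.000,2.643)–(1.000,2.408)
cell (2,0): code 0110 → (2.000,0.874)–(3.000,0.604)
cell (2,2): code 1001 → (3.000,2.640)–(2.000,2.643)
cell (3,0): code 0110 → (3.000,0.604)–(4.000,0.824)
cell (3,2): code 1001 → (4.000,2.395)–(3.000,2.640)
cell (4,0): code 0010 → (4.000,0.824)–(4.175,1.000)
cell (4,1): code 0011 → (4.175,1.000)–(4.336,2.000)
cell (4,2): code 0001 → (4.336,2.000)–(4.000,2.395)
total: 12 segments, chained into 1 closed loop(s), length Σ = 9.270108

segments=12 loops=1 length=9.270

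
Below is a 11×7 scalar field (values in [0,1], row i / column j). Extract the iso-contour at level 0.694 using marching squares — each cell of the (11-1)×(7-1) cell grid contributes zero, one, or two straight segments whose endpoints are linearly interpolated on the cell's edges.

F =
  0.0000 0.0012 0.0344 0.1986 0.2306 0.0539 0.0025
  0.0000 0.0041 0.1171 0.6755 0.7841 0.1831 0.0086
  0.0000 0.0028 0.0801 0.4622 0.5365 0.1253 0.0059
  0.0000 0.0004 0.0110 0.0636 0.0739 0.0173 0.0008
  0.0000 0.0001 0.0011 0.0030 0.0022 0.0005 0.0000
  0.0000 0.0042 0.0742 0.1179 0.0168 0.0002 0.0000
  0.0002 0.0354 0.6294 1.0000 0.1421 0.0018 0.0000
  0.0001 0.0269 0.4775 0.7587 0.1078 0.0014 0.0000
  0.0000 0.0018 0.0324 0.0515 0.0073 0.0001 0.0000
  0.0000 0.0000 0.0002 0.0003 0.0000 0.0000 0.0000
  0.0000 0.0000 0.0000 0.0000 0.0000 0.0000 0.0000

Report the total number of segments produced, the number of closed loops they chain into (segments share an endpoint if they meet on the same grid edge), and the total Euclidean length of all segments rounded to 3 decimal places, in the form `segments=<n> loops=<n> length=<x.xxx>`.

segments=10 loops=2 length=6.339

cell (0,3): code 0100 → (0.837,4.000)–(1.000,3.170)
cell (0,4): code 1000 → (1.000,4.150)–(0.837,4.000)
cell (1,3): code 0010 → (1.000,3.170)–(1.364,4.000)
cell (1,4): code 0001 → (1.364,4.000)–(1.000,4.150)
cell (5,2): code 0100 → (5.653,3.000)–(6.000,2.174)
cell (5,3): code 1000 → (6.000,3.357)–(5.653,3.000)
cell (6,2): code 0110 → (6.000,2.174)–(7.000,2.770)
cell (6,3): code 1001 → (7.000,3.099)–(6.000,3.357)
cell (7,2): code 0010 → (7.000,2.770)–(7.091,3.000)
cell (7,3): code 0001 → (7.091,3.000)–(7.000,3.099)
total: 10 segments, chained into 2 closed loop(s), length Σ = 6.338639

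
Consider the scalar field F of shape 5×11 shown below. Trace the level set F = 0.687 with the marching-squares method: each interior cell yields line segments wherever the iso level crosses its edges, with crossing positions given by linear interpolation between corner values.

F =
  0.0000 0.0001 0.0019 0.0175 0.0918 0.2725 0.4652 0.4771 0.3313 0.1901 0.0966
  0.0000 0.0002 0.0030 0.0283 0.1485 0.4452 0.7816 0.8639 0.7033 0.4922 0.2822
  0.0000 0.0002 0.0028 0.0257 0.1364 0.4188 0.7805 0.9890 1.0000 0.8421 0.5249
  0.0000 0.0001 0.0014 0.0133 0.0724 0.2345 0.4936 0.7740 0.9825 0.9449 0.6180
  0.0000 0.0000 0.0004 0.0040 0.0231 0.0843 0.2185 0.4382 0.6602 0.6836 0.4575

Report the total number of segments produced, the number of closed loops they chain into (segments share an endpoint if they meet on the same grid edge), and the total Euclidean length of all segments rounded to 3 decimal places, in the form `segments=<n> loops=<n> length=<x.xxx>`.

cell (0,5): code 0100 → (0.701,6.000)–(1.000,5.719)
cell (0,6): code 1100 → (0.543,7.000)–(0.701,6.000)
cell (0,7): code 1100 → (0.956,8.000)–(0.543,7.000)
cell (0,8): code 1000 → (1.000,8.077)–(0.956,8.000)
cell (1,5): code 0110 → (1.000,5.719)–(2.000,5.741)
cell (1,8): code 1101 → (1.557,9.000)–(1.000,8.077)
cell (1,9): code 1000 → (2.000,9.489)–(1.557,9.000)
cell (2,5): code 0010 → (2.000,5.741)–(2.326,6.000)
cell (2,6): code 0111 → (2.326,6.000)–(3.000,6.690)
cell (2,9): code 1001 → (3.000,9.789)–(2.000,9.489)
cell (3,6): code 0010 → (3.000,6.690)–(3.259,7.000)
cell (3,7): code 0011 → (3.259,7.000)–(3.917,8.000)
cell (3,8): code 0011 → (3.917,8.000)–(3.987,9.000)
cell (3,9): code 0001 → (3.987,9.000)–(3.000,9.789)
total: 14 segments, chained into 1 closed loop(s), length Σ = 11.623372

segments=14 loops=1 length=11.623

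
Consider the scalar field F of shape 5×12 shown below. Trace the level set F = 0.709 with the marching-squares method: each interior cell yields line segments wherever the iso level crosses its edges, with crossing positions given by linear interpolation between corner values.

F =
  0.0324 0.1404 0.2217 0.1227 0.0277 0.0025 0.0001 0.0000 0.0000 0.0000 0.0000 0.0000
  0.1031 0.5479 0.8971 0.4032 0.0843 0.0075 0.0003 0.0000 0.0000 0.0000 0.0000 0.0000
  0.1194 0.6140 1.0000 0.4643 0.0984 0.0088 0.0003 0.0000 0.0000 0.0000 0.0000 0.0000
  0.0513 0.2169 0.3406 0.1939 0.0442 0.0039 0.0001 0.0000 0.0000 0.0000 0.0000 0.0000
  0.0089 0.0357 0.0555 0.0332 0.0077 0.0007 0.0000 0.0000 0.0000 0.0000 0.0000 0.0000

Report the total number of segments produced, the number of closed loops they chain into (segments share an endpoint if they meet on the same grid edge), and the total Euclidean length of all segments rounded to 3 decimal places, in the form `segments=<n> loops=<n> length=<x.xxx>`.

cell (0,1): code 0100 → (0.721,2.000)–(1.000,1.461)
cell (0,2): code 1000 → (1.000,2.381)–(0.721,2.000)
cell (1,1): code 0110 → (1.000,1.461)–(2.000,1.246)
cell (1,2): code 1001 → (2.000,2.543)–(1.000,2.381)
cell (2,1): code 0010 → (2.000,1.246)–(2.441,2.000)
cell (2,2): code 0001 → (2.441,2.000)–(2.000,2.543)
total: 6 segments, chained into 1 closed loop(s), length Σ = 4.687643

segments=6 loops=1 length=4.688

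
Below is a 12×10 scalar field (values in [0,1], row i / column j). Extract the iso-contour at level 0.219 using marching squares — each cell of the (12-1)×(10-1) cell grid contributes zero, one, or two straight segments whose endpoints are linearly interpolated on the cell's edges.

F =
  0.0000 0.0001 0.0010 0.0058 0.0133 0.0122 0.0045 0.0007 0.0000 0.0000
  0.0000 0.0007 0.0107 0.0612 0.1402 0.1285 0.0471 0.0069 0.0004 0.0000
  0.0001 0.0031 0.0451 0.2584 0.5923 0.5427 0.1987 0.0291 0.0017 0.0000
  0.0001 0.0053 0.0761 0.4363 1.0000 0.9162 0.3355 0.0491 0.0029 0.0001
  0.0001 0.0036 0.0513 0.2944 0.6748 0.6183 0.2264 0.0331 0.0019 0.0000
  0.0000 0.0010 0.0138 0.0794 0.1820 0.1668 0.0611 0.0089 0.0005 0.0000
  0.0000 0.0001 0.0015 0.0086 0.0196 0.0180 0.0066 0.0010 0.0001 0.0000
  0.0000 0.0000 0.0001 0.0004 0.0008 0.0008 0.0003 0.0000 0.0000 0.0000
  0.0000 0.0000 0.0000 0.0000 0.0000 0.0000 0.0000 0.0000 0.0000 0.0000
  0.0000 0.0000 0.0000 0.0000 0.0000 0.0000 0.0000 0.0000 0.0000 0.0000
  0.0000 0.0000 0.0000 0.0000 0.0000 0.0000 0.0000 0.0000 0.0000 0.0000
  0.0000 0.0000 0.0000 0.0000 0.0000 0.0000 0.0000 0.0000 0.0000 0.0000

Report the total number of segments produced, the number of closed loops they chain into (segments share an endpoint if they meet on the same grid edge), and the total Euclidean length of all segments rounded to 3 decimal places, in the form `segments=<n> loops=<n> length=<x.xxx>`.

segments=14 loops=1 length=11.958

cell (1,2): code 0100 → (1.800,3.000)–(2.000,2.815)
cell (1,3): code 1100 → (1.174,4.000)–(1.800,3.000)
cell (1,4): code 1100 → (1.218,5.000)–(1.174,4.000)
cell (1,5): code 1000 → (2.000,5.941)–(1.218,5.000)
cell (2,2): code 0110 → (2.000,2.815)–(3.000,2.397)
cell (2,5): code 1101 → (2.148,6.000)–(2.000,5.941)
cell (2,6): code 1000 → (3.000,6.407)–(2.148,6.000)
cell (3,2): code 0110 → (3.000,2.397)–(4.000,2.690)
cell (3,6): code 1001 → (4.000,6.038)–(3.000,6.407)
cell (4,2): code 0010 → (4.000,2.690)–(4.351,3.000)
cell (4,3): code 0011 → (4.351,3.000)–(4.925,4.000)
cell (4,4): code 0011 → (4.925,4.000)–(4.884,5.000)
cell (4,5): code 0011 → (4.884,5.000)–(4.045,6.000)
cell (4,6): code 0001 → (4.045,6.000)–(4.000,6.038)
total: 14 segments, chained into 1 closed loop(s), length Σ = 11.958116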